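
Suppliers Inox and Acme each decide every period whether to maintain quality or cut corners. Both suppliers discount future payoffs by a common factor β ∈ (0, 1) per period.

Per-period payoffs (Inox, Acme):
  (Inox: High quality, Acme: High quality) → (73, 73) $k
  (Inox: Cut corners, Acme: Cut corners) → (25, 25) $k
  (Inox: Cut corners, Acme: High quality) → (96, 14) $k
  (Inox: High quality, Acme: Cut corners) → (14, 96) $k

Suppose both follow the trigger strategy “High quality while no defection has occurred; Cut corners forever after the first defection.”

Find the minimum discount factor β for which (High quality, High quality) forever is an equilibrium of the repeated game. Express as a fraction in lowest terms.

23/71

One-period gain from deviating is 96 − 73 = 23. The loss is 73 − 25 = 48 in every subsequent period, with present value 48·β/(1−β).
Deviation is unprofitable when 48·β/(1−β) ≥ 23, i.e. β/(1−β) ≥ 23/48.
Equivalently β ≥ 23/(23+48) = 23/71.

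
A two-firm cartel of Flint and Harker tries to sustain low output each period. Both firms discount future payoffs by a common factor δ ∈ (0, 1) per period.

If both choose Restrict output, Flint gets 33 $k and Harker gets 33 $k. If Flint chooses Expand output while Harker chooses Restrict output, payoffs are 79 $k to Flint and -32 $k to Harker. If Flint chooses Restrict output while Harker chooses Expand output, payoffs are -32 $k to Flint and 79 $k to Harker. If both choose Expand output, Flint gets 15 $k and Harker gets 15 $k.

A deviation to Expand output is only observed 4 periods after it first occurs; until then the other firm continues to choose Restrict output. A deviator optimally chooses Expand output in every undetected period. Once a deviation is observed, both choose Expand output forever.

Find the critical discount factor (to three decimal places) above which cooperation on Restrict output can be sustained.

Deviating for the 4 undetected periods gains 79−33 = 46 per period over cooperation, then loses 33−15 = 18 per period forever once punishment starts.
Gain: 46(1 + δ + … + δ^3); loss: 18·δ^4/(1−δ).
No profitable deviation ⇔ 46(1−δ^4) ≤ 18·δ^4, i.e. δ^4 ≥ 46/(46+18) = 23/32.
Hence δ ≥ (23/32)^(1/4) ≈ 0.921.

0.921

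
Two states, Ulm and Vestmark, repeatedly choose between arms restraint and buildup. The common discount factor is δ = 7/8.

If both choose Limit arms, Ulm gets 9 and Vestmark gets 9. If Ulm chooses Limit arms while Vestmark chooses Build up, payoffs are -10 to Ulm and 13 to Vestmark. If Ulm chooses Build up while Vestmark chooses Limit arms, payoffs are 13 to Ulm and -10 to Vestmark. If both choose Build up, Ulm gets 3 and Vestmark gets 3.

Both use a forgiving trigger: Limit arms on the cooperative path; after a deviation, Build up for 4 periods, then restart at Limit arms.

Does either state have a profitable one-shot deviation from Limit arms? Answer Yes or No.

Comparing payoff streams over the 5 periods until play realigns: cooperate → 9(1+δ+…+δ^4); deviate → 13 + 3(δ+…+δ^4).
Cooperation is sustained iff (9−3)(δ+…+δ^4) ≥ 13−9.
δ+…+δ^4 = 7/8·(1−(7/8)^4)/(1−7/8) = 2.8967, and (13−9)/(9−3) = 0.6667.
2.8967 ≥ 0.6667, so cooperation is sustainable.

No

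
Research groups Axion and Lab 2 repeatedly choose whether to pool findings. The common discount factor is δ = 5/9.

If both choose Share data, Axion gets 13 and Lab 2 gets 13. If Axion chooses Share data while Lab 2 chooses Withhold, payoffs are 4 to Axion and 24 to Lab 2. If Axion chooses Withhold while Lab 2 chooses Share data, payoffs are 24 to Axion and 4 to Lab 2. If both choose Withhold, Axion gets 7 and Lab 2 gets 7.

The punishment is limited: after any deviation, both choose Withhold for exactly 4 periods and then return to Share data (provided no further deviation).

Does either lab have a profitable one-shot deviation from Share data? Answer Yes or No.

IC: δ+…+δ^4 ≥ (24−13)/(13−7) = 11/6.
At δ = 5/9: partial sum = 1.1309 < 1.8333. Cooperation not sustainable.

Yes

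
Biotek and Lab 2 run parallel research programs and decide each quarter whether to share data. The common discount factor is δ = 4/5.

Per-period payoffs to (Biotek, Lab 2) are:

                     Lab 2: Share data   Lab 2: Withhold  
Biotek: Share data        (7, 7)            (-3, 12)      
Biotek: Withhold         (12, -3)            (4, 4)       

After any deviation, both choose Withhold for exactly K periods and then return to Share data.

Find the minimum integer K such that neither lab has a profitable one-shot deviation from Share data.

3

No profitable deviation requires (7−4)(δ+…+δ^K) ≥ 12−7, i.e. δ+…+δ^K ≥ 5/3 ≈ 1.6667.
With δ = 4/5, the partial sums are K=1: 0.8000, K=2: 1.4400, K=3: 1.9520.
K = 3 is the first length at which the sum reaches 1.6667.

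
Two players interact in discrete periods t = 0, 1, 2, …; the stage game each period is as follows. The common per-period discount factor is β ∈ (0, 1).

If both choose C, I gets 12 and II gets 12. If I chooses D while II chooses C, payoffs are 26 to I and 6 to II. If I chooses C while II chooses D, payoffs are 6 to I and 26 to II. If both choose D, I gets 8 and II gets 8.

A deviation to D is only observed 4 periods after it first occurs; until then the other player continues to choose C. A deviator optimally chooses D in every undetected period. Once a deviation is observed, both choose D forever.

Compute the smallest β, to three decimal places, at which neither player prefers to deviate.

0.939

Deviating for the 4 undetected periods gains 26−12 = 14 per period over cooperation, then loses 12−8 = 4 per period forever once punishment starts.
Gain: 14(1 + β + … + β^3); loss: 4·β^4/(1−β).
No profitable deviation ⇔ 14(1−β^4) ≤ 4·β^4, i.e. β^4 ≥ 14/(14+4) = 7/9.
Hence β ≥ (7/9)^(1/4) ≈ 0.939.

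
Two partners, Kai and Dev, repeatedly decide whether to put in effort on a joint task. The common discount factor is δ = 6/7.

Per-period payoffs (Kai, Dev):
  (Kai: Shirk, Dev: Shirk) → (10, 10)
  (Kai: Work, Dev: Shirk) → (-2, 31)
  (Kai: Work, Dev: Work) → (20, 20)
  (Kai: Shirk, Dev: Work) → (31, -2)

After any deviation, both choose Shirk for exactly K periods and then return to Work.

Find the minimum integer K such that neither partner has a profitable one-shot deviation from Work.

2

No profitable deviation requires (20−10)(δ+…+δ^K) ≥ 31−20, i.e. δ+…+δ^K ≥ 11/10 ≈ 1.1000.
With δ = 6/7, the partial sums are K=1: 0.8571, K=2: 1.5918.
K = 2 is the first length at which the sum reaches 1.1000.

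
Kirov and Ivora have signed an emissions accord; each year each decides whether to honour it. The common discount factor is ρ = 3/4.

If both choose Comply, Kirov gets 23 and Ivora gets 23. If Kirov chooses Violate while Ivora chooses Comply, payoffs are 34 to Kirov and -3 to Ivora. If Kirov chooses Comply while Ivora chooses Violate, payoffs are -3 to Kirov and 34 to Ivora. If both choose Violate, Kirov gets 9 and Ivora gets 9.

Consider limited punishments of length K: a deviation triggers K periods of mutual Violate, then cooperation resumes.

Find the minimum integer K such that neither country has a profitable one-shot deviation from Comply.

2

No profitable deviation requires (23−9)(ρ+…+ρ^K) ≥ 34−23, i.e. ρ+…+ρ^K ≥ 11/14 ≈ 0.7857.
With ρ = 3/4, the partial sums are K=1: 0.7500, K=2: 1.3125.
K = 2 is the first length at which the sum reaches 0.7857.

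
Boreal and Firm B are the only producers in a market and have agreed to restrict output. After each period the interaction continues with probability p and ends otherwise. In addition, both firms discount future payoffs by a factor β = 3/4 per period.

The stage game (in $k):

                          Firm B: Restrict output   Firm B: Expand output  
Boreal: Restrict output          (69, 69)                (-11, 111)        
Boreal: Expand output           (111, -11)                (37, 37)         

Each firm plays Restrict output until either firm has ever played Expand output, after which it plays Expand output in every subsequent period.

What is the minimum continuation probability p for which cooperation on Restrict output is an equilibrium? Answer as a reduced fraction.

28/37

With continuation probability p and discount β, the effective per-period discount factor is βp.
Grim-trigger IC: βp ≥ (111−69)/(111−37) = 21/37.
So p ≥ (21/37)/(3/4) = 28/37.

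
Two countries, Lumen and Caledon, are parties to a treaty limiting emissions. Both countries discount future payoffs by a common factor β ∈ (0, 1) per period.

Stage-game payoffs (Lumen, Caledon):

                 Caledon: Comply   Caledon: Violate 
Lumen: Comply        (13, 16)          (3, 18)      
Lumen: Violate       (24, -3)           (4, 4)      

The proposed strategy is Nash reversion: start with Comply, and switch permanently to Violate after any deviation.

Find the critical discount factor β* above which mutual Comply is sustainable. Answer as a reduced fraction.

11/20

For Lumen: deviation gain 24−13 = 11, per-period punishment loss 13−4 = 9. IC gives β ≥ 11/20.
For Caledon: gain 2, loss 12 per period, so β ≥ 2/14 = 1/7.
The tighter constraint is Lumen's, so cooperation needs β ≥ 11/20.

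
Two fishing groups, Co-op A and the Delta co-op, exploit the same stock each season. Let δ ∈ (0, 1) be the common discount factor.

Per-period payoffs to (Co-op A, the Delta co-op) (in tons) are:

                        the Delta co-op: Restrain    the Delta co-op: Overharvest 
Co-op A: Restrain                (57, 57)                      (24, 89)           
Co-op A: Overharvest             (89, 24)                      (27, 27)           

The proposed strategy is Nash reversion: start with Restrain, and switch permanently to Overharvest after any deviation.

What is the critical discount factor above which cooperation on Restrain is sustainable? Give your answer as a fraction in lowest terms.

16/31

Cooperation forever yields 57 each period: 57/(1−δ).
Deviating yields 89 once, then 27 forever: 89 + 27δ/(1−δ).
No profitable deviation requires 57/(1−δ) ≥ 89 + 27δ/(1−δ).
Multiplying by (1−δ): 57 ≥ 89(1−δ) + 27δ = 89 − 62δ.
So 62δ ≥ 32, i.e. δ ≥ 32/62 = 16/31.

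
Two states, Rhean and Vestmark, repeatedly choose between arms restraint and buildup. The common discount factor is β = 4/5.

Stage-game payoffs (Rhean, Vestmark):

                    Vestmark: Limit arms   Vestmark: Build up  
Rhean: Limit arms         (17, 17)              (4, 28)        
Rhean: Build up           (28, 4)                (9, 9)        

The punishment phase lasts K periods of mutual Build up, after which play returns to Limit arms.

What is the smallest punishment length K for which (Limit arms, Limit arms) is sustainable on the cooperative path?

2

IC: β(1−β^K)/(1−β) ≥ (28−17)/(17−9) = 11/8.
With β = 4/5: need 1 − β^K ≥ 11/8·(1−4/5)/(4/5), i.e. β^K ≤ 0.6562.
Since (4/5)^1 = 0.8000 and (4/5)^2 = 0.6400, the smallest such K is 2.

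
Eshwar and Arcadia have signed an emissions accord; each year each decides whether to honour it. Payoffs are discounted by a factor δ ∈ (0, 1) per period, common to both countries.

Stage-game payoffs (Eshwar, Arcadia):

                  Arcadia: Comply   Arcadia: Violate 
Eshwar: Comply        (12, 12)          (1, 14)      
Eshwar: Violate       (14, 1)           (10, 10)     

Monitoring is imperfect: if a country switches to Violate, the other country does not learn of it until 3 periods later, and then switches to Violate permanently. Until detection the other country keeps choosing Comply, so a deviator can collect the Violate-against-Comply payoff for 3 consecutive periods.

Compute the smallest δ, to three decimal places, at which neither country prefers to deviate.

0.794

The best deviation is to choose Violate for all 3 undetected periods, earning 14 each, then 10 forever once detected.
Deviation value: 14(1−δ^3)/(1−δ) + 10δ^3/(1−δ); cooperation value: 12/(1−δ).
IC: 12 ≥ 14(1−δ^3) + 10δ^3 = 14 − 4δ^3.
So δ^3 ≥ 2/4 = 1/2, giving δ ≥ (1/2)^(1/3) ≈ 0.794.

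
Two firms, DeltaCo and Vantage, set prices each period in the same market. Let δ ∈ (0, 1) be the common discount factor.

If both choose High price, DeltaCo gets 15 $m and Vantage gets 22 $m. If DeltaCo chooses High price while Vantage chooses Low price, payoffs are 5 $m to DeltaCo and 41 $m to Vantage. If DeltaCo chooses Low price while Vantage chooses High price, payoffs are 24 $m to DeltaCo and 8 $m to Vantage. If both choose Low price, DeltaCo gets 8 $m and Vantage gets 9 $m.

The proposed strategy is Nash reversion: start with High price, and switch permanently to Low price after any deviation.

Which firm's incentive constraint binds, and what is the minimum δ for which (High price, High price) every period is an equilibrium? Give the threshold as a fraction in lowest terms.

DeltaCo: cooperation gives 15 each period; deviation gives 24 once then 8 forever.
  15/(1−δ) ≥ 24 + 8δ/(1−δ) ⇒ δ ≥ 9/16.
Vantage: cooperation gives 22 each period; deviation gives 41 once then 9 forever.
  δ ≥ 19/32.
Both must hold, so the binding constraint is Vantage's: δ ≥ 19/32.

Vantage; δ ≥ 19/32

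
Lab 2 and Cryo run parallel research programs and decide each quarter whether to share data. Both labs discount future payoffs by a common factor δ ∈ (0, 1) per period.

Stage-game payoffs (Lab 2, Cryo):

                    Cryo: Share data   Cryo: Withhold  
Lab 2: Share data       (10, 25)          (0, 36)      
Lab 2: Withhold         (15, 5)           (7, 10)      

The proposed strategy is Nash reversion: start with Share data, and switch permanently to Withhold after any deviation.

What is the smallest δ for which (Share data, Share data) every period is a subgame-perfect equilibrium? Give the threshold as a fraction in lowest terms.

5/8

For Lab 2: deviation gain 15−10 = 5, per-period punishment loss 10−7 = 3. IC gives δ ≥ 5/8.
For Cryo: gain 11, loss 15 per period, so δ ≥ 11/26.
The tighter constraint is Lab 2's, so cooperation needs δ ≥ 5/8.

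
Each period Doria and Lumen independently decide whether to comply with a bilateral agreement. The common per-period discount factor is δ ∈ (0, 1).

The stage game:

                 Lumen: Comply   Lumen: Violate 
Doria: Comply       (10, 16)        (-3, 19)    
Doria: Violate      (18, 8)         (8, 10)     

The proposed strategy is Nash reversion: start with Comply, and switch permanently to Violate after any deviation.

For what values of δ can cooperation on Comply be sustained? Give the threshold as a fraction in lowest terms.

For Doria: deviation gain 18−10 = 8, per-period punishment loss 10−8 = 2. IC gives δ ≥ 8/10 = 4/5.
For Lumen: gain 3, loss 6 per period, so δ ≥ 3/9 = 1/3.
The tighter constraint is Doria's, so cooperation needs δ ≥ 4/5.

4/5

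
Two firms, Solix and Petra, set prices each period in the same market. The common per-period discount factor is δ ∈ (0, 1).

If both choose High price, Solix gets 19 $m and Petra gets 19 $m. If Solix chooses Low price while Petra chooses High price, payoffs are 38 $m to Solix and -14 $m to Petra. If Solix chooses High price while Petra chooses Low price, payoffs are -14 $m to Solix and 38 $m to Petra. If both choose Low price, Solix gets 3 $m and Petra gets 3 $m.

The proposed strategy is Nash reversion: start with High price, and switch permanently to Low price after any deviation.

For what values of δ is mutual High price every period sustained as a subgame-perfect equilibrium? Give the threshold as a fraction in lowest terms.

19/35

One-period gain from deviating is 38 − 19 = 19. The loss is 19 − 3 = 16 in every subsequent period, with present value 16·δ/(1−δ).
Deviation is unprofitable when 16·δ/(1−δ) ≥ 19, i.e. δ/(1−δ) ≥ 19/16.
Equivalently δ ≥ 19/(19+16) = 19/35.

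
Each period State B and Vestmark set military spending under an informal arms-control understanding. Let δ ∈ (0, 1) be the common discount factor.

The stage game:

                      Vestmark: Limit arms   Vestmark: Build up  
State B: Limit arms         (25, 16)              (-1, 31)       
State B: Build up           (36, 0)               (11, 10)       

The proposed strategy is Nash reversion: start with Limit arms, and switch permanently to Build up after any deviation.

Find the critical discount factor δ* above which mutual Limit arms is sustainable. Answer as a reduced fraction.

For State B: deviation gain 36−25 = 11, per-period punishment loss 25−11 = 14. IC gives δ ≥ 11/25.
For Vestmark: gain 15, loss 6 per period, so δ ≥ 15/21 = 5/7.
The tighter constraint is Vestmark's, so cooperation needs δ ≥ 5/7.

5/7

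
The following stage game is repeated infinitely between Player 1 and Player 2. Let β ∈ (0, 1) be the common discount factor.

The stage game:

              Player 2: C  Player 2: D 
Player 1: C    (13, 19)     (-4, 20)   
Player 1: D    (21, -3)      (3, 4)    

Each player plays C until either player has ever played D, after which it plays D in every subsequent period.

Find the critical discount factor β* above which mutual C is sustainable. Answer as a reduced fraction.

4/9

Player 1: cooperation gives 13 each period; deviation gives 21 once then 3 forever.
  13/(1−β) ≥ 21 + 3β/(1−β) ⇒ β ≥ 8/18 = 4/9.
Player 2: cooperation gives 19 each period; deviation gives 20 once then 4 forever.
  β ≥ 1/16.
Both must hold, so the binding constraint is Player 1's: β ≥ 4/9.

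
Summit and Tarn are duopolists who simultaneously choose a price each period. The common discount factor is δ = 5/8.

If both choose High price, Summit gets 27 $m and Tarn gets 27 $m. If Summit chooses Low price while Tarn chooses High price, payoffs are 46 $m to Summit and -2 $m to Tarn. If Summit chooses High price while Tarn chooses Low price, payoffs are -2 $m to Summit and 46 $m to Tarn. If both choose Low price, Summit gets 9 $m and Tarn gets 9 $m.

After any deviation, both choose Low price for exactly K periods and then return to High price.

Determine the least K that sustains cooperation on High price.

3

IC: δ(1−δ^K)/(1−δ) ≥ (46−27)/(27−9) = 19/18.
With δ = 5/8: need 1 − δ^K ≥ 19/18·(1−5/8)/(5/8), i.e. δ^K ≤ 0.3667.
Since (5/8)^2 = 0.3906 and (5/8)^3 = 0.2441, the smallest such K is 3.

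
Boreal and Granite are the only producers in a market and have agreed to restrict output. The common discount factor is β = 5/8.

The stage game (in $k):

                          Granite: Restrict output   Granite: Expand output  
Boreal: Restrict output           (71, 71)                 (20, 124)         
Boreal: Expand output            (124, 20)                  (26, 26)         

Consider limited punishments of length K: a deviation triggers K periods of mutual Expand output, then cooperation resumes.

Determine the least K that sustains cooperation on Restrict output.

3

IC: β(1−β^K)/(1−β) ≥ (124−71)/(71−26) = 53/45.
With β = 5/8: need 1 − β^K ≥ 53/45·(1−5/8)/(5/8), i.e. β^K ≤ 0.2933.
Since (5/8)^2 = 0.3906 and (5/8)^3 = 0.2441, the smallest such K is 3.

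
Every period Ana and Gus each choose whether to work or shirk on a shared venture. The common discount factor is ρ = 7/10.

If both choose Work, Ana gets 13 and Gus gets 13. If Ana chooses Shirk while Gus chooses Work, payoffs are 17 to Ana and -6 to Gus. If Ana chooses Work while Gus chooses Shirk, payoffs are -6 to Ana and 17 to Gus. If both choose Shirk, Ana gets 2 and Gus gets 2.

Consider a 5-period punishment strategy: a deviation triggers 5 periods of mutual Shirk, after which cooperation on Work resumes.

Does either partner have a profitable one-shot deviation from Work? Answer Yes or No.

A one-shot deviation gives 17 now, then 2 for 5 periods, then back to 13.
Gain from deviating: (17−13) today; loss: (13−2) in each of the next 5 periods.
No-deviation condition: (13−2)(ρ+…+ρ^5) ≥ 17−13, i.e. ρ+…+ρ^5 ≥ 4/11.
At ρ = 7/10: ρ+…+ρ^5 = 1.9412 ≥ 0.3636.
So cooperation is sustainable.

No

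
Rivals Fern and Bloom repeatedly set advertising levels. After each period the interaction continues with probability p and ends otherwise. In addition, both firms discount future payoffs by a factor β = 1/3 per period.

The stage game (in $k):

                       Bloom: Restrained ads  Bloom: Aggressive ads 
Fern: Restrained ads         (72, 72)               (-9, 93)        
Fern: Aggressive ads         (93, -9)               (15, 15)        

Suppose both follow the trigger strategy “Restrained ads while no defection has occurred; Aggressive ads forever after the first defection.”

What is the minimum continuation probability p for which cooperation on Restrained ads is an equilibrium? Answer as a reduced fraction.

Expected continuation weight on next period's payoff is β·p = 1/3·p, which plays the role of the discount factor.
Cooperation requires 1/3·p ≥ (93−72)/(93−15) = 7/26, hence p ≥ 21/26.

21/26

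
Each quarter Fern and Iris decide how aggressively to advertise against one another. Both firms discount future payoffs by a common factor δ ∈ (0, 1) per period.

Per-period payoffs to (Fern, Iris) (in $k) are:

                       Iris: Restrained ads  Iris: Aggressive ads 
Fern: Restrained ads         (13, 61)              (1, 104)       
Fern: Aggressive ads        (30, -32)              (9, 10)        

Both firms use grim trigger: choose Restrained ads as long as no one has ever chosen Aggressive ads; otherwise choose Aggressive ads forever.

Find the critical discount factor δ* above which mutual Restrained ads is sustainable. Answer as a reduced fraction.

Fern: cooperation gives 13 each period; deviation gives 30 once then 9 forever.
  13/(1−δ) ≥ 30 + 9δ/(1−δ) ⇒ δ ≥ 17/21.
Iris: cooperation gives 61 each period; deviation gives 104 once then 10 forever.
  δ ≥ 43/94.
Both must hold, so the binding constraint is Fern's: δ ≥ 17/21.

17/21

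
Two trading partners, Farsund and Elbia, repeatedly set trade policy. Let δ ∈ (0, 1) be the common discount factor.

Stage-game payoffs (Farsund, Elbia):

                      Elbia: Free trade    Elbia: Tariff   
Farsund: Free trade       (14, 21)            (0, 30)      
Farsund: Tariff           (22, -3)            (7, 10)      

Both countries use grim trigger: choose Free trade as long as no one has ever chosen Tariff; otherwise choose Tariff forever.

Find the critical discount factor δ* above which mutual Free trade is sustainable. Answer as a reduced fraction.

For Farsund: deviation gain 22−14 = 8, per-period punishment loss 14−7 = 7. IC gives δ ≥ 8/15.
For Elbia: gain 9, loss 11 per period, so δ ≥ 9/20.
The tighter constraint is Farsund's, so cooperation needs δ ≥ 8/15.

8/15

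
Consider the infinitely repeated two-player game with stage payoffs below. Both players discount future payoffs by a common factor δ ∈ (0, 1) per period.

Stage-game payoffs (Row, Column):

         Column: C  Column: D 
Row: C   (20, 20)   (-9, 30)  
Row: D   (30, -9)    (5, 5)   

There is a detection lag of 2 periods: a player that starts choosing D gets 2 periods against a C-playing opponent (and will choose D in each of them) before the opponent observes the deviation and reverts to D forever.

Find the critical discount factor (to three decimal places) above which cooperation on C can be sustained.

0.632

The best deviation is to choose D for all 2 undetected periods, earning 30 each, then 5 forever once detected.
Deviation value: 30(1−δ^2)/(1−δ) + 5δ^2/(1−δ); cooperation value: 20/(1−δ).
IC: 20 ≥ 30(1−δ^2) + 5δ^2 = 30 − 25δ^2.
So δ^2 ≥ 10/25 = 2/5, giving δ ≥ (2/5)^(1/2) ≈ 0.632.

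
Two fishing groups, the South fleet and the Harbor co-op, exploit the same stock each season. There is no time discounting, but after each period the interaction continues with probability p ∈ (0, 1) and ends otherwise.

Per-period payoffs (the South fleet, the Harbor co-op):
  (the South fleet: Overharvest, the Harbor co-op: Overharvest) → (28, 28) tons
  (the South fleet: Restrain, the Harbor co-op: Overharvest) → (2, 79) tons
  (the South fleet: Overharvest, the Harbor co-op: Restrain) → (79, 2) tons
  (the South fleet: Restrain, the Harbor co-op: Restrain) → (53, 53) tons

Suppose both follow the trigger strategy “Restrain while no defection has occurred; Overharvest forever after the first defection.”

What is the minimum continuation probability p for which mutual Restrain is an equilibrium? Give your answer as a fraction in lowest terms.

26/51

With no time discounting, the continuation probability p plays the role of the discount factor.
Grim-trigger IC: 53/(1−p) ≥ 79 + 28p/(1−p) ⇒ p ≥ (79−53)/(79−28) = 26/51.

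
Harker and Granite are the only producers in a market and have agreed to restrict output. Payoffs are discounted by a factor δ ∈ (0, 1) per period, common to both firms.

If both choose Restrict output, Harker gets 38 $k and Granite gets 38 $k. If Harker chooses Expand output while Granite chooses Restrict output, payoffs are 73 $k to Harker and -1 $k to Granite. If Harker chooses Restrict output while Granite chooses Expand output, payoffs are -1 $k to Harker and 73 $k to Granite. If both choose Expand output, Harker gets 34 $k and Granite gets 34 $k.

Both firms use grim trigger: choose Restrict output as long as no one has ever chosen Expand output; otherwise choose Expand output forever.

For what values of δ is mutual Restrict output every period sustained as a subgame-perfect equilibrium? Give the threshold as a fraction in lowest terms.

35/39

38/(1−δ) ≥ 73 + 34δ/(1−δ)
38 ≥ 73 − 39δ
δ ≥ 35/39.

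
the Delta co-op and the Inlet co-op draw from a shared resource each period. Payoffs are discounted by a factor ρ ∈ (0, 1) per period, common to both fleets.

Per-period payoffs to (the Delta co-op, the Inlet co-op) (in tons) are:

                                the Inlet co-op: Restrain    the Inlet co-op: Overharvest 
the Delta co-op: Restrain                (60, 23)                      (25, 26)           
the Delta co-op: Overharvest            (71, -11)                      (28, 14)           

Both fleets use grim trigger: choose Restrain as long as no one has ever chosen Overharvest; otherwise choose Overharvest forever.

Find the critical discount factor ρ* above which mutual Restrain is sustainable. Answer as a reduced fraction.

the Delta co-op's threshold: (71−60)/(71−28) = 11/43.
the Inlet co-op's threshold: (26−23)/(26−14) = 1/4.
11/43 > 1/4, so the Delta co-op binds and ρ* = 11/43.

11/43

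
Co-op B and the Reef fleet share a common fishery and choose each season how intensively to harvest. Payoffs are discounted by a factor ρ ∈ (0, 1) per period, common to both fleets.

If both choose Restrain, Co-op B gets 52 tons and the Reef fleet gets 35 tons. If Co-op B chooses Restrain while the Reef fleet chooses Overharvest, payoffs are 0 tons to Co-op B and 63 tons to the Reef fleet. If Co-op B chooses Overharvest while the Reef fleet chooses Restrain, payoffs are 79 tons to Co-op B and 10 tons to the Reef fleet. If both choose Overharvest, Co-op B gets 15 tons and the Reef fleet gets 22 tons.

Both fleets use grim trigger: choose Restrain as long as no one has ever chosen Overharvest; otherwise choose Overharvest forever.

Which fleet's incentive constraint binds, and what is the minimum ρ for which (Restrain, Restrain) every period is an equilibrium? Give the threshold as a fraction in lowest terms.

the Reef fleet; ρ ≥ 28/41

Co-op B: cooperation gives 52 each period; deviation gives 79 once then 15 forever.
  52/(1−ρ) ≥ 79 + 15ρ/(1−ρ) ⇒ ρ ≥ 27/64.
the Reef fleet: cooperation gives 35 each period; deviation gives 63 once then 22 forever.
  ρ ≥ 28/41.
Both must hold, so the binding constraint is the Reef fleet's: ρ ≥ 28/41.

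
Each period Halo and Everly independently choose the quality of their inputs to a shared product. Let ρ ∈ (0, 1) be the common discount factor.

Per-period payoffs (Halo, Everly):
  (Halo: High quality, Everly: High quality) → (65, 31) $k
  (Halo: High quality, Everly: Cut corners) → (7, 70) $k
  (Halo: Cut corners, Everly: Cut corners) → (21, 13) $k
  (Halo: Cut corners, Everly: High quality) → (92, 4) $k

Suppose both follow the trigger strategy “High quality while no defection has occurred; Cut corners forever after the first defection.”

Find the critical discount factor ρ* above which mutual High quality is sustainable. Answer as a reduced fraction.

Halo's threshold: (92−65)/(92−21) = 27/71.
Everly's threshold: (70−31)/(70−13) = 13/19.
27/71 < 13/19, so Everly binds and ρ* = 13/19.

13/19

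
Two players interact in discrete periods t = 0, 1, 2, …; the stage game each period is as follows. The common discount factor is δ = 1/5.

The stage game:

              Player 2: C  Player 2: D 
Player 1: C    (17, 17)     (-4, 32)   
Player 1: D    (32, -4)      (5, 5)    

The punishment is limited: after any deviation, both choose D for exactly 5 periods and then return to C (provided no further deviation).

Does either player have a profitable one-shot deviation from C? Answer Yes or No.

Comparing payoff streams over the 6 periods until play realigns: cooperate → 17(1+δ+…+δ^5); deviate → 32 + 5(δ+…+δ^5).
Cooperation is sustained iff (17−5)(δ+…+δ^5) ≥ 32−17.
δ+…+δ^5 = 1/5·(1−(1/5)^5)/(1−1/5) = 0.2499, and (32−17)/(17−5) = 1.2500.
0.2499 < 1.2500, so cooperation is not sustainable.

Yes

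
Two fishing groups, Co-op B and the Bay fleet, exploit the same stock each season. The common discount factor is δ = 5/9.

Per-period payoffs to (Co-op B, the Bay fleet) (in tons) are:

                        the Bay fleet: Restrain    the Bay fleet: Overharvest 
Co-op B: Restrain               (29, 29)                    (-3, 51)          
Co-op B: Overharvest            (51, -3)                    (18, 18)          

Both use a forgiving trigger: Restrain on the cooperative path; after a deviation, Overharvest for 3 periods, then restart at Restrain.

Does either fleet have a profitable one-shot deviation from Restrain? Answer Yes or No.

IC: δ+…+δ^3 ≥ (51−29)/(29−18) = 2.
At δ = 5/9: partial sum = 1.0357 < 2.0000. Cooperation not sustainable.

Yes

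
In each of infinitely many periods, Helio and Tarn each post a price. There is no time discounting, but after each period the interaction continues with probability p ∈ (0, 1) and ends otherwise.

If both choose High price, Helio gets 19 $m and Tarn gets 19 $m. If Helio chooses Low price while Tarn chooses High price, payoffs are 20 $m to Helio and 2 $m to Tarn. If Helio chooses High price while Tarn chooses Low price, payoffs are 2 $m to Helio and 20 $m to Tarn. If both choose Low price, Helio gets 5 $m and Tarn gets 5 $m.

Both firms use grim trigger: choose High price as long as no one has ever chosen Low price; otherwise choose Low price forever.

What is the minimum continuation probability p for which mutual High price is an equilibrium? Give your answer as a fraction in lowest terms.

With no time discounting, the continuation probability p plays the role of the discount factor.
Grim-trigger IC: 19/(1−p) ≥ 20 + 5p/(1−p) ⇒ p ≥ (20−19)/(20−5) = 1/15.

1/15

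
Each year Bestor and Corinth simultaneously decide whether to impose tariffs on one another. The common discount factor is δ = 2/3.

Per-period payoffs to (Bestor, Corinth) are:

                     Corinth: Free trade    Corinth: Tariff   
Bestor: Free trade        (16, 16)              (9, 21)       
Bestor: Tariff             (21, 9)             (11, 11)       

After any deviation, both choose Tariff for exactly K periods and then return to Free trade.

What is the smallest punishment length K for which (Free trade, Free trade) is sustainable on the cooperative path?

No profitable deviation requires (16−11)(δ+…+δ^K) ≥ 21−16, i.e. δ+…+δ^K ≥ 1 ≈ 1.0000.
With δ = 2/3, the partial sums are K=1: 0.6667, K=2: 1.1111.
K = 2 is the first length at which the sum reaches 1.0000.

2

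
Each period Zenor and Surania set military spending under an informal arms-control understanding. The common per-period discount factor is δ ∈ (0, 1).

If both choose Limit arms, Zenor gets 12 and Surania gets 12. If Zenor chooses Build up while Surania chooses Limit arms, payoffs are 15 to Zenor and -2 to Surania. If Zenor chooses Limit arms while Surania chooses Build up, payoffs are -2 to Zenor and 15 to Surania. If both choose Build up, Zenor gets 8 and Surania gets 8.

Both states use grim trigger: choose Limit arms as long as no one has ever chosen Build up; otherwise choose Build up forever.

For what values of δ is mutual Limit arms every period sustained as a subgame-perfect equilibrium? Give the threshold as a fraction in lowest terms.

3/7

Under grim trigger the critical discount factor is (T−C)/(T−P) with T = 15, C = 12, P = 8.
δ* = (15−12)/(15−8) = 3/7.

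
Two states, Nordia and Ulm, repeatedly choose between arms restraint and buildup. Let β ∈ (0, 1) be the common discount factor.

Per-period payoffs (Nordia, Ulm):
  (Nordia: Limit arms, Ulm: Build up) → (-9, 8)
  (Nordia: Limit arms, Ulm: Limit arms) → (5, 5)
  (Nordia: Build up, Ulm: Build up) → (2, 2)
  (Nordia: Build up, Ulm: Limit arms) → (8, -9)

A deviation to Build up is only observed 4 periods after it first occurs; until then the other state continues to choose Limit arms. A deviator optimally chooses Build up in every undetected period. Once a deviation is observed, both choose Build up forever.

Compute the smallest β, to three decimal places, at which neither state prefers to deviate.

A deviator earns 8 for 4 periods, then 2 forever; cooperating earns 5 forever. Multiplying the IC by (1−β):
5 ≥ 8(1−β^4) + 2β^4, so 6·β^4 ≥ 3 and β^4 ≥ 1/2.
β ≥ (1/2)^(1/4) ≈ 0.841.

0.841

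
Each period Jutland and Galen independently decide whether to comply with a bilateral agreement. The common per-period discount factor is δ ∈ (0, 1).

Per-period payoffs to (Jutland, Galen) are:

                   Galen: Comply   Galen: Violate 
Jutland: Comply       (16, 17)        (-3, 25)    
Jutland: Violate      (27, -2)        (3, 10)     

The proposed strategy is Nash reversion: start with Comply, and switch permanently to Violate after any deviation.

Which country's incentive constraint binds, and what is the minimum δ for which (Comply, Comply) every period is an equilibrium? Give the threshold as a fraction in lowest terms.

Galen; δ ≥ 8/15

For Jutland: deviation gain 27−16 = 11, per-period punishment loss 16−3 = 13. IC gives δ ≥ 11/24.
For Galen: gain 8, loss 7 per period, so δ ≥ 8/15.
The tighter constraint is Galen's, so cooperation needs δ ≥ 8/15.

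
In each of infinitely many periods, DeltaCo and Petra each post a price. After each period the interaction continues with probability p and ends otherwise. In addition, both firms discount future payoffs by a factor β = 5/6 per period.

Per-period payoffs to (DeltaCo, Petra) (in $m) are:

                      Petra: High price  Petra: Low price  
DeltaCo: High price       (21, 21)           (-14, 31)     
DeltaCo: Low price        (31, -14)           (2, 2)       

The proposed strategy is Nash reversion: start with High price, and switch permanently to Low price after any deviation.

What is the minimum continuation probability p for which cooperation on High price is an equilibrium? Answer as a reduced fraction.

12/29

With continuation probability p and discount β, the effective per-period discount factor is βp.
Grim-trigger IC: βp ≥ (31−21)/(31−2) = 10/29.
So p ≥ (10/29)/(5/6) = 12/29.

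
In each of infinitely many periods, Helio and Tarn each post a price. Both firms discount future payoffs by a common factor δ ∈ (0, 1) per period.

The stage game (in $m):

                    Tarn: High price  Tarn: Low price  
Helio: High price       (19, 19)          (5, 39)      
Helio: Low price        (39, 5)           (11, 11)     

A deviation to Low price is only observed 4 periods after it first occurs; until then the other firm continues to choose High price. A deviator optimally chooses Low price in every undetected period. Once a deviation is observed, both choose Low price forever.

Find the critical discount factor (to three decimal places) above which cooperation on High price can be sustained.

0.919

The best deviation is to choose Low price for all 4 undetected periods, earning 39 each, then 11 forever once detected.
Deviation value: 39(1−δ^4)/(1−δ) + 11δ^4/(1−δ); cooperation value: 19/(1−δ).
IC: 19 ≥ 39(1−δ^4) + 11δ^4 = 39 − 28δ^4.
So δ^4 ≥ 20/28 = 5/7, giving δ ≥ (5/7)^(1/4) ≈ 0.919.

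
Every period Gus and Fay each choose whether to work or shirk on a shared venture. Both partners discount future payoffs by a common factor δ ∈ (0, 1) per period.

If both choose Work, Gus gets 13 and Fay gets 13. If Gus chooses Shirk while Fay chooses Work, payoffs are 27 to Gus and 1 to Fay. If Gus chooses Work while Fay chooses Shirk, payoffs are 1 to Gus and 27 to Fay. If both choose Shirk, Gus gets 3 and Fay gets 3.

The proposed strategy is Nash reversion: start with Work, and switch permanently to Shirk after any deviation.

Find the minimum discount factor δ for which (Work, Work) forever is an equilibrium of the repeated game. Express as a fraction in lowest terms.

One-period gain from deviating is 27 − 13 = 14. The loss is 13 − 3 = 10 in every subsequent period, with present value 10·δ/(1−δ).
Deviation is unprofitable when 10·δ/(1−δ) ≥ 14, i.e. δ/(1−δ) ≥ 7/5.
Equivalently δ ≥ 14/(14+10) = 7/12.

7/12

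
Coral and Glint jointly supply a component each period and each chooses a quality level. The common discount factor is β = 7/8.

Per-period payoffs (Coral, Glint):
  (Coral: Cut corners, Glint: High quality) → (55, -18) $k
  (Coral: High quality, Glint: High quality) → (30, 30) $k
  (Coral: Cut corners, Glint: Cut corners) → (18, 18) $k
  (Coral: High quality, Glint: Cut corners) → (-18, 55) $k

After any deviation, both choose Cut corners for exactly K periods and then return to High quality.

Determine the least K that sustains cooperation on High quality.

No profitable deviation requires (30−18)(β+…+β^K) ≥ 55−30, i.e. β+…+β^K ≥ 25/12 ≈ 2.0833.
With β = 7/8, the partial sums are K=1: 0.8750, K=2: 1.6406, K=3: 2.3105.
K = 3 is the first length at which the sum reaches 2.0833.

3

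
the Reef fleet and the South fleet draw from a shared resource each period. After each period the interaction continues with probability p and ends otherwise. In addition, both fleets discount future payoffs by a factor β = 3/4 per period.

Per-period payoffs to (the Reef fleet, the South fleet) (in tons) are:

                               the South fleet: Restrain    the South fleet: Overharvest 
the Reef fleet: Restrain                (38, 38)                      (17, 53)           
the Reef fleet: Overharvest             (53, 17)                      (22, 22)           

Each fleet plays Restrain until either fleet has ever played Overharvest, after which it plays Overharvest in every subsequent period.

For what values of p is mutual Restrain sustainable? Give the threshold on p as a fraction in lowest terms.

With continuation probability p and discount β, the effective per-period discount factor is βp.
Grim-trigger IC: βp ≥ (53−38)/(53−22) = 15/31.
So p ≥ (15/31)/(3/4) = 20/31.

20/31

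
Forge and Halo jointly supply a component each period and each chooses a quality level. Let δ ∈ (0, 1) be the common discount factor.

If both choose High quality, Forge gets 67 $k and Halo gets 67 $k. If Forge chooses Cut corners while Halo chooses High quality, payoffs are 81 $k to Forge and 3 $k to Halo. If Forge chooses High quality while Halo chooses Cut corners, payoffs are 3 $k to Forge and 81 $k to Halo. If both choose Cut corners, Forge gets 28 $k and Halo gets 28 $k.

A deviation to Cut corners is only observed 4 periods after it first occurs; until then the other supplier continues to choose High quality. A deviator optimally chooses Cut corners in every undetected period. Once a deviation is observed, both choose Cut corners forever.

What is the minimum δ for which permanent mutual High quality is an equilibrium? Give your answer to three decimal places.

The best deviation is to choose Cut corners for all 4 undetected periods, earning 81 each, then 28 forever once detected.
Deviation value: 81(1−δ^4)/(1−δ) + 28δ^4/(1−δ); cooperation value: 67/(1−δ).
IC: 67 ≥ 81(1−δ^4) + 28δ^4 = 81 − 53δ^4.
So δ^4 ≥ 14/53, giving δ ≥ (14/53)^(1/4) ≈ 0.717.

0.717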